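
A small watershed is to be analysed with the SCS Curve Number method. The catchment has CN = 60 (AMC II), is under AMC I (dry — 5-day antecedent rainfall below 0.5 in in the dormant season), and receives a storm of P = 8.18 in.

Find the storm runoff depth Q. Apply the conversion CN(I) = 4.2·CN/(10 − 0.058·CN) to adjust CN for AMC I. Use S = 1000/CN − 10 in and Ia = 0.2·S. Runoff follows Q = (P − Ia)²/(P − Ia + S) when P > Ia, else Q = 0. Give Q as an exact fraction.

CN(I) from CN(II)=60: (4.2·60)/(10 − 0.058·60) = 6300/163 ≈ 38.650
S = 1000/(6300/163) − 10 = 1000/63 in ≈ 15.873 in
Ia = 0.2S: 0.2·15.873 = 3.175 in (exactly 200/63)
P − Ia = 8.180 − 3.175 = 15767/3150 ≈ 5.005 in (> 0, runoff occurs)
Q = (15767/3150)²/((15767/3150) + 1000/63) = (248598289/9922500)/(65767/3150) = 248598289/207166050 in ≈ 1.200 in

Q = 248598289/207166050 in ≈ 1.200 in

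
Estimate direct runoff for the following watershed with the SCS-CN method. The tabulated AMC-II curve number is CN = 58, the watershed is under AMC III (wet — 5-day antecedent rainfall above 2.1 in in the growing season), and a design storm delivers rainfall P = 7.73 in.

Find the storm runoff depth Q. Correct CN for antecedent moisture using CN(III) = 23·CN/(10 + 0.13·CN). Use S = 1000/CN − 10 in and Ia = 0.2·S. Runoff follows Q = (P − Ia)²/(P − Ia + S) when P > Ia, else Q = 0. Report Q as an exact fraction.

Q = 224288435281/45595519700 in ≈ 4.919 in

Adjust CN=58 to AMC III: 23·58/(10 + 0.13·58) → 1334 ÷ (877/50) = 66700/877 ≈ 76.055
S = 1000/(66700/877) − 10 = 2100/667 in ≈ 3.148 in
Ia = 0.2S: 0.2·3.148 = 0.630 in (exactly 420/667)
Since P=7.730 > Ia=0.630: effective rainfall P−Ia = 473591/66700 in
Q: (473591/66700)² ÷ (683591/66700) = 224288435281/45595519700 in (≈ 4.919 in)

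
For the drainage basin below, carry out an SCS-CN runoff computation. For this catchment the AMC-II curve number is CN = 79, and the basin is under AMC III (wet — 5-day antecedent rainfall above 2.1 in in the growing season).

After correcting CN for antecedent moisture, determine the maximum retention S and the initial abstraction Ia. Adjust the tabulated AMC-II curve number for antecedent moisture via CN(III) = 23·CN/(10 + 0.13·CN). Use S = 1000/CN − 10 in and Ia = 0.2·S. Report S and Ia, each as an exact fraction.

S = 2100/1817 in ≈ 1.156 in; Ia = 420/1817 in ≈ 0.231 in

Wet (AMC III): CN(III) = 23·79/(10 + 0.13·79) = 1817/(2027/100) = 181700/2027 ≈ 89.640
Max retention: S = 1000/(181700/2027) − 10 = 2100/1817 in (≈ 1.156 in)
Initial abstraction Ia = S/5 = (2100/1817)/5 = 420/1817 ≈ 0.231 in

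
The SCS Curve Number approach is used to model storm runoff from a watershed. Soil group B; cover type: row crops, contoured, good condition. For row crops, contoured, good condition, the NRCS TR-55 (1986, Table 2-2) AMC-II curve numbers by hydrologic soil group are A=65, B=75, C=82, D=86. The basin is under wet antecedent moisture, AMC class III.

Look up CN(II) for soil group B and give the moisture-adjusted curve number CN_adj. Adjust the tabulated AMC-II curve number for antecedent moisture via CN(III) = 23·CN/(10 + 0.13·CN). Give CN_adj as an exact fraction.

CN_adj = 6900/79 ≈ 87.342

NRCS table: row crops, contoured, good condition, soil group B → CN(II) = 75
Wet (AMC III): CN(III) = 23·75/(10 + 0.13·75) = 1725/(79/4) = 6900/79 ≈ 87.342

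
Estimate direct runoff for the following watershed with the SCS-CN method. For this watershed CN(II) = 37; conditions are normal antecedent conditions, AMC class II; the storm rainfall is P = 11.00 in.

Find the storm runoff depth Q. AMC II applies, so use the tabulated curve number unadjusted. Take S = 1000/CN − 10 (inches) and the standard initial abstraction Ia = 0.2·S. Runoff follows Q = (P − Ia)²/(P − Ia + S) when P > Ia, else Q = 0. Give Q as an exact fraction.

Q = 78961/33707 in ≈ 2.343 in

Average conditions: CN = 37 (no AMC adjustment).
S = 1000/37 − 10 = 630/37 in ≈ 17.027 in
Ia = 0.2S: 0.2·17.027 = 3.405 in (exactly 126/37)
Excess rainfall: 11.000 − 3.405 = 7.595 in; P > Ia so Q > 0
Runoff Q = (P−Ia)²/(P−Ia+S) = (7.595)²/(7.595+17.027) = 78961/33707 ≈ 2.343 in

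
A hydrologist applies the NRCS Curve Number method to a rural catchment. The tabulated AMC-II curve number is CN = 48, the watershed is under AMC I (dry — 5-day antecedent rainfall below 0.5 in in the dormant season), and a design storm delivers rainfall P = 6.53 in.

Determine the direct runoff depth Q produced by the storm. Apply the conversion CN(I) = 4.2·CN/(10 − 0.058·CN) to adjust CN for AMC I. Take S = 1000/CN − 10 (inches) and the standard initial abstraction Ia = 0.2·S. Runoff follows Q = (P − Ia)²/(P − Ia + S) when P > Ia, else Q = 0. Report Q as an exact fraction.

Q = 74632321/1078175700 in ≈ 0.069 in

CN(I) from CN(II)=48: (4.2·48)/(10 − 0.058·48) = 12600/451 ≈ 27.938
Max retention: S = 1000/(12600/451) − 10 = 1625/63 in (≈ 25.794 in)
Initial abstraction Ia = S/5 = (1625/63)/5 = 325/63 ≈ 5.159 in
Since P=6.530 > Ia=5.159: effective rainfall P−Ia = 8639/6300 in
Q: (8639/6300)² ÷ (171139/6300) = 74632321/1078175700 in (≈ 0.069 in)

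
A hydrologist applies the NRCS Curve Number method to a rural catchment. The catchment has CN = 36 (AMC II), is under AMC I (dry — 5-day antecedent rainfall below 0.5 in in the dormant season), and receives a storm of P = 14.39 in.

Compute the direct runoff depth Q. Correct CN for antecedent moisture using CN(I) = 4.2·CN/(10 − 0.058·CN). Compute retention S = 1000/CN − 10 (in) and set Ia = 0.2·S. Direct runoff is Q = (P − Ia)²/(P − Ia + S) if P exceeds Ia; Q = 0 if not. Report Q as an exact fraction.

Q = 12537504841/17236251900 in ≈ 0.727 in

Dry (AMC I): CN(I) = 4.2·36/(10 − 0.058·36) = (756/5)/(989/125) = 18900/989 ≈ 19.110
S = 1000/(18900/989) − 10 = 8000/189 in ≈ 42.328 in
Ia = 0.2S: 0.2·42.328 = 8.466 in (exactly 1600/189)
Excess rainfall: 14.390 − 8.466 = 5.924 in; P > Ia so Q > 0
Q: (111971/18900)² ÷ (911971/18900) = 12537504841/17236251900 in (≈ 0.727 in)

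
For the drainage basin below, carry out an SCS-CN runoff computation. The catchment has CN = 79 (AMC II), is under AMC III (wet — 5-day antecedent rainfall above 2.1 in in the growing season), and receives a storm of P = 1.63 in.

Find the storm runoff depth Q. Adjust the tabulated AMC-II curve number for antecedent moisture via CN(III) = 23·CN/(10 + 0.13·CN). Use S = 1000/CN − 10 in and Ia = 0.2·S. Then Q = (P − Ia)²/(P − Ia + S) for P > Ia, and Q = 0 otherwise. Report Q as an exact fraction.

Adjust CN=79 to AMC III: 23·79/(10 + 0.13·79) → 1817 ÷ (2027/100) = 181700/2027 ≈ 89.640
S = 1000/(181700/2027) − 10 = 2100/1817 in ≈ 1.156 in
Ia = 0.2S: 0.2·1.156 = 0.231 in (exactly 420/1817)
Since P=1.630 > Ia=0.231: effective rainfall P−Ia = 254171/181700 in
Q: (254171/181700)² ÷ (464171/181700) = 64602897241/84339870700 in (≈ 0.766 in)

Q = 64602897241/84339870700 in ≈ 0.766 in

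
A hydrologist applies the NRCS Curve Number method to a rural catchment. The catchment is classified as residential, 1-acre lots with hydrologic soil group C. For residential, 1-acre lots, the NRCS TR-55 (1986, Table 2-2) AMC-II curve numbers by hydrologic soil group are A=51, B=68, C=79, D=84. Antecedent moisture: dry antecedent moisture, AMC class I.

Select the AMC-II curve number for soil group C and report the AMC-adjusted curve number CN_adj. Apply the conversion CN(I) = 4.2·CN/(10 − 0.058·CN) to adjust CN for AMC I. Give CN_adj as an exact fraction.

CN_adj = 7900/129 ≈ 61.240

NRCS table: residential, 1-acre lots, soil group C → CN(II) = 79
Dry (AMC I): CN(I) = 4.2·79/(10 − 0.058·79) = (1659/5)/(2709/500) = 7900/129 ≈ 61.240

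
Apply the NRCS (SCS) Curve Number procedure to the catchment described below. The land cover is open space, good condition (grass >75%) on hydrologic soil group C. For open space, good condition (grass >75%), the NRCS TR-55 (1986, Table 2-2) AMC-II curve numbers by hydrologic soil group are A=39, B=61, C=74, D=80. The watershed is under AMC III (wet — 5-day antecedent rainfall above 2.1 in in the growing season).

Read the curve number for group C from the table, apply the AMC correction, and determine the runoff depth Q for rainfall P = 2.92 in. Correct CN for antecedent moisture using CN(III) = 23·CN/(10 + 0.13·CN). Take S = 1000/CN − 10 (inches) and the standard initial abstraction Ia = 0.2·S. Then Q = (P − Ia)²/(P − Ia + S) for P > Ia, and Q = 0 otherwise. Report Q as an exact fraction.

NRCS table: open space, good condition (grass >75%), soil group C → CN(II) = 74
Adjust CN=74 to AMC III: 23·74/(10 + 0.13·74) → 1702 ÷ (981/50) = 85100/981 ≈ 86.748
S = 1000/(85100/981) − 10 = 1300/851 in ≈ 1.528 in
Ia = 0.2S: 0.2·1.528 = 0.306 in (exactly 260/851)
Excess rainfall: 2.920 − 0.306 = 2.614 in; P > Ia so Q > 0
Runoff Q = (P−Ia)²/(P−Ia+S) = (2.614)²/(2.614+1.528) = 3093918129/1874816825 ≈ 1.650 in

Q = 3093918129/1874816825 in ≈ 1.650 in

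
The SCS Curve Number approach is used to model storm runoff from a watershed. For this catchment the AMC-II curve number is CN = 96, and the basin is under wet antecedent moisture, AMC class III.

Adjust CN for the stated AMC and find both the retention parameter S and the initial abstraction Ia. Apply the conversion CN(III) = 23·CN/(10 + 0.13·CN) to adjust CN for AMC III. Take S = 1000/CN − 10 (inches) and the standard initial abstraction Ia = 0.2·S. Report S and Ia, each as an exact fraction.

S = 25/138 in ≈ 0.181 in; Ia = 5/138 in ≈ 0.036 in

CN(III) from CN(II)=96: (23·96)/(10 + 0.13·96) = 27600/281 ≈ 98.221
S = 1000/(27600/281) − 10 = 25/138 in ≈ 0.181 in
Ia = 0.2·(25/138) = 5/138 in ≈ 0.036 in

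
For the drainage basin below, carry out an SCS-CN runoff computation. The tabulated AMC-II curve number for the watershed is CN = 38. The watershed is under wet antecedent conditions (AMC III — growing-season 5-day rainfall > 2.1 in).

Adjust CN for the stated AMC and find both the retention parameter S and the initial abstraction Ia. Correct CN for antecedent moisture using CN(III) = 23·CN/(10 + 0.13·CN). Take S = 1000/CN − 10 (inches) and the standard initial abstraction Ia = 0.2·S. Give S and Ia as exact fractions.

Wet (AMC III): CN(III) = 23·38/(10 + 0.13·38) = 874/(747/50) = 43700/747 ≈ 58.501
Retention S: 1000/CN − 10 with CN=58.501 → S = 3100/437 ≈ 7.094 in
Ia = 0.2·(3100/437) = 620/437 in ≈ 1.419 in

S = 3100/437 in ≈ 7.094 in; Ia = 620/437 in ≈ 1.419 in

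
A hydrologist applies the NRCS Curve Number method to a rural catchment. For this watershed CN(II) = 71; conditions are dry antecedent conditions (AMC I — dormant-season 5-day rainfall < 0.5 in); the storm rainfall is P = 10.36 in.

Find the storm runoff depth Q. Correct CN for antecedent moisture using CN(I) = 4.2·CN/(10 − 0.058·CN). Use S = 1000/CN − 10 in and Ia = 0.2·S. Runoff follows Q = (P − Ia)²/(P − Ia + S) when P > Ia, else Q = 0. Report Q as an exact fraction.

Adjust CN=71 to AMC I: 4.2·71/(10 − 0.058·71) → (1491/5) ÷ (2941/500) = 149100/2941 ≈ 50.697
Max retention: S = 1000/(149100/2941) − 10 = 14500/1491 in (≈ 9.725 in)
Ia = 0.2S: 0.2·9.725 = 1.945 in (exactly 2900/1491)
Since P=10.360 > Ia=1.945: effective rainfall P−Ia = 313669/37275 in
Q = (313669/37275)²/((313669/37275) + 14500/1491) = (98388241561/1389425625)/(676169/37275) = 98388241561/25204199475 in ≈ 3.904 in

Q = 98388241561/25204199475 in ≈ 3.904 in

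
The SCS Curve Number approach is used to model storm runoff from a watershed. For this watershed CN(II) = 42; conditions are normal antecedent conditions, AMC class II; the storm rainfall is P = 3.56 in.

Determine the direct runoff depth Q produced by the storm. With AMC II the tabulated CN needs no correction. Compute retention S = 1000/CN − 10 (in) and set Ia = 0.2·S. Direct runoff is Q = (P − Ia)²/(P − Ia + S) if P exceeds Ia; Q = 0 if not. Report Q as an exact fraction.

Q = 175561/4026225 in ≈ 0.044 in

AMC II — tabulated CN = 42 applies directly.
Retention S: 1000/CN − 10 with CN=42.000 → S = 290/21 ≈ 13.810 in
Ia = 0.2·(290/21) = 58/21 in ≈ 2.762 in
Excess rainfall: 3.560 − 2.762 = 0.798 in; P > Ia so Q > 0
Q = (419/525)²/((419/525) + 290/21) = (175561/275625)/(7669/525) = 175561/4026225 in ≈ 0.044 in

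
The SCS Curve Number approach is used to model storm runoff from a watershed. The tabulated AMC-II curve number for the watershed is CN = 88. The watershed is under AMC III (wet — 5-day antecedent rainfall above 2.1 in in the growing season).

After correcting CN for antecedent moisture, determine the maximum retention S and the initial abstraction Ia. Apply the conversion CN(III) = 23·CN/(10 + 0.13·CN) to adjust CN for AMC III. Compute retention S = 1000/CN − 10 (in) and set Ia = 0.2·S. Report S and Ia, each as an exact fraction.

Adjust CN=88 to AMC III: 23·88/(10 + 0.13·88) → 2024 ÷ (536/25) = 6325/67 ≈ 94.403
S = 1000/(6325/67) − 10 = 150/253 in ≈ 0.593 in
Initial abstraction Ia = S/5 = (150/253)/5 = 30/253 ≈ 0.119 in

S = 150/253 in ≈ 0.593 in; Ia = 30/253 in ≈ 0.119 in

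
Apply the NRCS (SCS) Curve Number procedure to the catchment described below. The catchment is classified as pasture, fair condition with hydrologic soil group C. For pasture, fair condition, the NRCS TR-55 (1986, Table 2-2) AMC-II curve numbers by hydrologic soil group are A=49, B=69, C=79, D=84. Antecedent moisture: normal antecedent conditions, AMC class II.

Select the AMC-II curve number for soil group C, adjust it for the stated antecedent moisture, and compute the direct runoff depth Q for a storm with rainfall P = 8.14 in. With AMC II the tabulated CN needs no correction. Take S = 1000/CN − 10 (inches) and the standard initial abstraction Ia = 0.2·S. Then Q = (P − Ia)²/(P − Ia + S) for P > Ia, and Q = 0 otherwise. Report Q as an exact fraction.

Q = 903182809/160184350 in ≈ 5.638 in

NRCS table: pasture, fair condition, soil group C → CN(II) = 79
CN(II) = 79; AMC II needs no correction.
Retention S: 1000/CN − 10 with CN=79.000 → S = 210/79 ≈ 2.658 in
Ia = 0.2·(210/79) = 42/79 in ≈ 0.532 in
Since P=8.140 > Ia=0.532: effective rainfall P−Ia = 30053/3950 in
Runoff Q = (P−Ia)²/(P−Ia+S) = (7.608)²/(7.608+2.658) = 903182809/160184350 ≈ 5.638 in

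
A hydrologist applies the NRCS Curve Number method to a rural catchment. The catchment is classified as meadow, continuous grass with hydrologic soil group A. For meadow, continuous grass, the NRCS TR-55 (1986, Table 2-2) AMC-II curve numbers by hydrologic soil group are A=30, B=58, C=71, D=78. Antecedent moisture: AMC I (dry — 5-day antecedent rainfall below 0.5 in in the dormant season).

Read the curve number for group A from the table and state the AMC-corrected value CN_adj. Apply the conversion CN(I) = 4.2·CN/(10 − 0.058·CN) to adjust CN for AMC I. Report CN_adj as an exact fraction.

NRCS table: meadow, continuous grass, soil group A → CN(II) = 30
CN(I) from CN(II)=30: (4.2·30)/(10 − 0.058·30) = 900/59 ≈ 15.254

CN_adj = 900/59 ≈ 15.254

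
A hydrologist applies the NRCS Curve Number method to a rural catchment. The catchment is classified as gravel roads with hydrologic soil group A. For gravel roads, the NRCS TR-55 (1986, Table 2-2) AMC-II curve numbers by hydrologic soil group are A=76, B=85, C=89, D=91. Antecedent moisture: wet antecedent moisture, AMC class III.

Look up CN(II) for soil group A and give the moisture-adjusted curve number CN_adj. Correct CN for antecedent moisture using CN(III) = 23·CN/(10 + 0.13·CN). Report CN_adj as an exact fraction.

NRCS table: gravel roads, soil group A → CN(II) = 76
CN(III) from CN(II)=76: (23·76)/(10 + 0.13·76) = 43700/497 ≈ 87.928

CN_adj = 43700/497 ≈ 87.928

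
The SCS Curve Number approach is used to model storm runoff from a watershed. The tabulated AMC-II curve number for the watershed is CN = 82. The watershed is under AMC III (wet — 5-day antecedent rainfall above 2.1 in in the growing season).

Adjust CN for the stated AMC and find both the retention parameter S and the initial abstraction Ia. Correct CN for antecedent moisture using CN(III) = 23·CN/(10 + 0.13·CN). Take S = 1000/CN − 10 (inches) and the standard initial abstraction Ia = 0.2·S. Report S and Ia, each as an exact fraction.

CN(III) from CN(II)=82: (23·82)/(10 + 0.13·82) = 94300/1033 ≈ 91.288
Retention S: 1000/CN − 10 with CN=91.288 → S = 900/943 ≈ 0.954 in
Ia = 0.2S: 0.2·0.954 = 0.191 in (exactly 180/943)

S = 900/943 in ≈ 0.954 in; Ia = 180/943 in ≈ 0.191 in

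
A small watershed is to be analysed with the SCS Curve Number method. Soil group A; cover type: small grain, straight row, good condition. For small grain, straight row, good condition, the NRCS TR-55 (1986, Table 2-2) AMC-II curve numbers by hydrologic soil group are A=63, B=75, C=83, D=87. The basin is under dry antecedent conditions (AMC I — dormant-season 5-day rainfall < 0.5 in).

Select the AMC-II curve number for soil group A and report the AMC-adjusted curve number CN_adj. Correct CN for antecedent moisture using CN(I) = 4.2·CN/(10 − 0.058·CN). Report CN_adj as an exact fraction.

CN_adj = 132300/3173 ≈ 41.696

NRCS table: small grain, straight row, good condition, soil group A → CN(II) = 63
Dry (AMC I): CN(I) = 4.2·63/(10 − 0.058·63) = (1323/5)/(3173/500) = 132300/3173 ≈ 41.696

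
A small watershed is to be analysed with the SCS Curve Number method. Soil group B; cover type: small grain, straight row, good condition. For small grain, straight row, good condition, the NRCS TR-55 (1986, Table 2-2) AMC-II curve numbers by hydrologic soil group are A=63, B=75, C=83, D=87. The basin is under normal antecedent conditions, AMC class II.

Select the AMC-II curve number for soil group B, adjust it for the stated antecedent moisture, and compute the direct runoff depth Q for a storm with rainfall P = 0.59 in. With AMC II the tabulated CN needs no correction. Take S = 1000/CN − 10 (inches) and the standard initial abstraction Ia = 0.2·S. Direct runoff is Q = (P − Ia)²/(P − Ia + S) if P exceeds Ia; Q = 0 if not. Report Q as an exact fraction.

NRCS table: small grain, straight row, good condition, soil group B → CN(II) = 75
CN(II) = 75; AMC II needs no correction.
S = 1000/75 − 10 = 10/3 in ≈ 3.333 in
Initial abstraction Ia = S/5 = (10/3)/5 = 2/3 ≈ 0.667 in
P = 0.590 ≤ Ia = 0.667 in: entire storm abstracted, Q = 0.

Q = 0 in ≈ 0.000 in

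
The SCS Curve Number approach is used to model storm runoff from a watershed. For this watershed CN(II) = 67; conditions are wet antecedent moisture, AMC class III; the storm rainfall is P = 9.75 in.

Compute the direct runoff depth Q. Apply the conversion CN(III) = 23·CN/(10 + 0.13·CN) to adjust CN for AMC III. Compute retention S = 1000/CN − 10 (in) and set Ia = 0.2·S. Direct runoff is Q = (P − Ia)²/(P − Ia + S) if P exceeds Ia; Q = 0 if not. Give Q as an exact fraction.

Adjust CN=67 to AMC III: 23·67/(10 + 0.13·67) → 1541 ÷ (1871/100) = 154100/1871 ≈ 82.362
S = 1000/(154100/1871) − 10 = 3300/1541 in ≈ 2.141 in
Ia = 0.2S: 0.2·2.141 = 0.428 in (exactly 660/1541)
Since P=9.750 > Ia=0.428: effective rainfall P−Ia = 57459/6164 in
Q = (57459/6164)²/((57459/6164) + 3300/1541) = (3301536681/37994896)/(70659/6164) = 366837409/48393564 in ≈ 7.580 in

Q = 366837409/48393564 in ≈ 7.580 in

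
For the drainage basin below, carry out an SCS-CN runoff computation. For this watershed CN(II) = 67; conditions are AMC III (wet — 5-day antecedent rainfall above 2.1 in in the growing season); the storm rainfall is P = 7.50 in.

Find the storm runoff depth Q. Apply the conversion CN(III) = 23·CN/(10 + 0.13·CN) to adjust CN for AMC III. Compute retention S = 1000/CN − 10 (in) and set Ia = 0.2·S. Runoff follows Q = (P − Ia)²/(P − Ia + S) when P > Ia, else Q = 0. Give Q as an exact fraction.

Adjust CN=67 to AMC III: 23·67/(10 + 0.13·67) → 1541 ÷ (1871/100) = 154100/1871 ≈ 82.362
Max retention: S = 1000/(154100/1871) − 10 = 3300/1541 in (≈ 2.141 in)
Ia = 0.2·(3300/1541) = 660/1541 in ≈ 0.428 in
P − Ia = 7.500 − 0.428 = 21795/3082 ≈ 7.072 in (> 0, runoff occurs)
Q = (21795/3082)²/((21795/3082) + 3300/1541) = (475022025/9498724)/(28395/3082) = 10556045/1944742 in ≈ 5.428 in

Q = 10556045/1944742 in ≈ 5.428 in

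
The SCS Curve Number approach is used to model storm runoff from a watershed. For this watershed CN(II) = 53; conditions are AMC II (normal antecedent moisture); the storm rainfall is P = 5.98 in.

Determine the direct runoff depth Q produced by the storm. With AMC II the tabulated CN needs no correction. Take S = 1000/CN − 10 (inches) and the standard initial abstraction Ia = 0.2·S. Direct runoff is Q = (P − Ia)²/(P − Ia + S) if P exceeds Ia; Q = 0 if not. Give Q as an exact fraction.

CN(II) = 53; AMC II needs no correction.
S = 1000/53 − 10 = 470/53 in ≈ 8.868 in
Initial abstraction Ia = S/5 = (470/53)/5 = 94/53 ≈ 1.774 in
P − Ia = 5.980 − 1.774 = 11147/2650 ≈ 4.206 in (> 0, runoff occurs)
Q: (11147/2650)² ÷ (34647/2650) = 124255609/91814550 in (≈ 1.353 in)

Q = 124255609/91814550 in ≈ 1.353 in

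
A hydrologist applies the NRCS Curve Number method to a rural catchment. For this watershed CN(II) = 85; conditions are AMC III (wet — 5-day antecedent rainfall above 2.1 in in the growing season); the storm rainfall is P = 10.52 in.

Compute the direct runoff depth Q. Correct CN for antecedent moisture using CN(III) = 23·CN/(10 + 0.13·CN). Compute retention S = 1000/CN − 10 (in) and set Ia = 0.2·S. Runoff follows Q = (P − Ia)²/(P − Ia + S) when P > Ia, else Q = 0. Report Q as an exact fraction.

Q = 10268376889/1063842575 in ≈ 9.652 in

Adjust CN=85 to AMC III: 23·85/(10 + 0.13·85) → 1955 ÷ (421/20) = 39100/421 ≈ 92.874
Max retention: S = 1000/(39100/421) − 10 = 300/391 in (≈ 0.767 in)
Initial abstraction Ia = S/5 = (300/391)/5 = 60/391 ≈ 0.153 in
Since P=10.520 > Ia=0.153: effective rainfall P−Ia = 101333/9775 in
Q: (101333/9775)² ÷ (108833/9775) = 10268376889/1063842575 in (≈ 9.652 in)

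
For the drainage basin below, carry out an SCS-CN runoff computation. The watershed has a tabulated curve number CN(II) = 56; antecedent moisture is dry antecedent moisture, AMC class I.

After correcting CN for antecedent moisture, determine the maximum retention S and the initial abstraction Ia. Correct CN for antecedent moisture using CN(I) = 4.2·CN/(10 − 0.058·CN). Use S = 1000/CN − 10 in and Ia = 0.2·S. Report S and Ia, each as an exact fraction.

S = 2750/147 in ≈ 18.707 in; Ia = 550/147 in ≈ 3.741 in

Adjust CN=56 to AMC I: 4.2·56/(10 − 0.058·56) → (1176/5) ÷ (844/125) = 7350/211 ≈ 34.834
Max retention: S = 1000/(7350/211) − 10 = 2750/147 in (≈ 18.707 in)
Ia = 0.2·(2750/147) = 550/147 in ≈ 3.741 in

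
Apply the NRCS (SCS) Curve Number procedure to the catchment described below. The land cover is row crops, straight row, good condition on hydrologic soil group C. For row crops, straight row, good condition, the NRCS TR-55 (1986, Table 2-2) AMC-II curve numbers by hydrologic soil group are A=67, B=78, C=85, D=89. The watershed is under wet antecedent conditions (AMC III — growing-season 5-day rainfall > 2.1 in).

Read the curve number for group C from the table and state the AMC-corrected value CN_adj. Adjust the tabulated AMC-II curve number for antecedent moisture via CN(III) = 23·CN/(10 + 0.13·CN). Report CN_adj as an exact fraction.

CN_adj = 39100/421 ≈ 92.874

NRCS table: row crops, straight row, good condition, soil group C → CN(II) = 85
Wet (AMC III): CN(III) = 23·85/(10 + 0.13·85) = 1955/(421/20) = 39100/421 ≈ 92.874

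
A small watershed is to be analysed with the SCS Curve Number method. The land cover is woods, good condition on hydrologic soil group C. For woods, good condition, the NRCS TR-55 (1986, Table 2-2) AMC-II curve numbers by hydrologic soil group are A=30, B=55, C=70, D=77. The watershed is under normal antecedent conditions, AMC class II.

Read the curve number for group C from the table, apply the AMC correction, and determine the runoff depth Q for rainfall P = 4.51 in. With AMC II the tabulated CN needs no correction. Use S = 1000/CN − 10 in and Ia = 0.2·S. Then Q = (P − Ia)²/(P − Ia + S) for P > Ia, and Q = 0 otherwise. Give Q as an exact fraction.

NRCS table: woods, good condition, soil group C → CN(II) = 70
CN(II) = 70; AMC II needs no correction.
Max retention: S = 1000/70 − 10 = 30/7 in (≈ 4.286 in)
Ia = 0.2S: 0.2·4.286 = 0.857 in (exactly 6/7)
P − Ia = 4.510 − 0.857 = 2557/700 ≈ 3.653 in (> 0, runoff occurs)
Q = (2557/700)²/((2557/700) + 30/7) = (6538249/490000)/(5557/700) = 6538249/3889900 in ≈ 1.681 in

Q = 6538249/3889900 in ≈ 1.681 in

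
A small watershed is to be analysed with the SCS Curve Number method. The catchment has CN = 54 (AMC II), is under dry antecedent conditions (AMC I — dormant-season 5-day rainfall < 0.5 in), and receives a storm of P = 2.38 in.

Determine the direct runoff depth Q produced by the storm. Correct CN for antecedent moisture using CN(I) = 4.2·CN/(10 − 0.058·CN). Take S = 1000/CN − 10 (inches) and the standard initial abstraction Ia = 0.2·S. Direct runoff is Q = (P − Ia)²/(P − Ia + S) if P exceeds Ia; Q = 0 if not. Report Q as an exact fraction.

Q = 0 in ≈ 0.000 in

CN(I) from CN(II)=54: (4.2·54)/(10 − 0.058·54) = 56700/1717 ≈ 33.023
Retention S: 1000/CN − 10 with CN=33.023 → S = 11500/567 ≈ 20.282 in
Ia = 0.2·(11500/567) = 2300/567 in ≈ 4.056 in
P = 2.380 ≤ Ia = 4.056 in: entire storm abstracted, Q = 0.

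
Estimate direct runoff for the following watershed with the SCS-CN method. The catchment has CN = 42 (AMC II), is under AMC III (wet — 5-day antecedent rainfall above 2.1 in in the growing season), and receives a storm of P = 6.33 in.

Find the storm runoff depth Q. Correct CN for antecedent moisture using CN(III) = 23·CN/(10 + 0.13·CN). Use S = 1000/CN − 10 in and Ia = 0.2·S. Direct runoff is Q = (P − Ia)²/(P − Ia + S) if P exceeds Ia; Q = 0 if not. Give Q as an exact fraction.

Wet (AMC III): CN(III) = 23·42/(10 + 0.13·42) = 966/(773/50) = 48300/773 ≈ 62.484
Retention S: 1000/CN − 10 with CN=62.484 → S = 2900/483 ≈ 6.004 in
Ia = 0.2·(2900/483) = 580/483 in ≈ 1.201 in
Excess rainfall: 6.330 − 1.201 = 5.129 in; P > Ia so Q > 0
Q = (247739/48300)²/((247739/48300) + 2900/483) = (61374612121/2332890000)/(537739/48300) = 61374612121/25972793700 in ≈ 2.363 in

Q = 61374612121/25972793700 in ≈ 2.363 in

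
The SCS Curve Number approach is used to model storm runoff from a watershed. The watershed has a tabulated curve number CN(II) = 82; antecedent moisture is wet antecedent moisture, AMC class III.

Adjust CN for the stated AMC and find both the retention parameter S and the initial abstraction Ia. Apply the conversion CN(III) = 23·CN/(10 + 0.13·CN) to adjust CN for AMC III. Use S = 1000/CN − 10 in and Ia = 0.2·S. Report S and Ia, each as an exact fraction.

Adjust CN=82 to AMC III: 23·82/(10 + 0.13·82) → 1886 ÷ (1033/50) = 94300/1033 ≈ 91.288
Max retention: S = 1000/(94300/1033) − 10 = 900/943 in (≈ 0.954 in)
Initial abstraction Ia = S/5 = (900/943)/5 = 180/943 ≈ 0.191 in

S = 900/943 in ≈ 0.954 in; Ia = 180/943 in ≈ 0.191 in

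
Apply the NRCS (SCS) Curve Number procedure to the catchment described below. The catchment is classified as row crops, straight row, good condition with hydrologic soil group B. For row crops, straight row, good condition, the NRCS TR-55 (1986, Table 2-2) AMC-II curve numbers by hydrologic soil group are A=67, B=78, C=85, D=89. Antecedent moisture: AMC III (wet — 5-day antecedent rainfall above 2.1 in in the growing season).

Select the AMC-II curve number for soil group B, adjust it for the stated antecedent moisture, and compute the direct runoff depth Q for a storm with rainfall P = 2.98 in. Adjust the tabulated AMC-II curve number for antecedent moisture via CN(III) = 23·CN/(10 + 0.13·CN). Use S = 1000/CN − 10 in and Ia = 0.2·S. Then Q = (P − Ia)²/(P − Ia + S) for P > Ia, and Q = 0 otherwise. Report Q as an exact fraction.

Q = 15043758409/7967737050 in ≈ 1.888 in

NRCS table: row crops, straight row, good condition, soil group B → CN(II) = 78
Adjust CN=78 to AMC III: 23·78/(10 + 0.13·78) → 1794 ÷ (1007/50) = 89700/1007 ≈ 89.076
S = 1000/(89700/1007) − 10 = 1100/897 in ≈ 1.226 in
Ia = 0.2·(1100/897) = 220/897 in ≈ 0.245 in
P − Ia = 2.980 − 0.245 = 122653/44850 ≈ 2.735 in (> 0, runoff occurs)
Q = (122653/44850)²/((122653/44850) + 1100/897) = (15043758409/2011522500)/(177653/44850) = 15043758409/7967737050 in ≈ 1.888 in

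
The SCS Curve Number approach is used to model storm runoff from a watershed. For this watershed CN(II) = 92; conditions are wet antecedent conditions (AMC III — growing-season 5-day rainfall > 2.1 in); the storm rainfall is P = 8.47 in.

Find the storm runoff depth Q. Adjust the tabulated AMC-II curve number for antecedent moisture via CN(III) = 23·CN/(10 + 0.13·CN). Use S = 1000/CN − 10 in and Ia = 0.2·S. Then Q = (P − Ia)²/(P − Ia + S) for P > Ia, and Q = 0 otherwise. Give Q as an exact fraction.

Wet (AMC III): CN(III) = 23·92/(10 + 0.13·92) = 2116/(549/25) = 52900/549 ≈ 96.357
Retention S: 1000/CN − 10 with CN=96.357 → S = 200/529 ≈ 0.378 in
Ia = 0.2·(200/529) = 40/529 in ≈ 0.076 in
Excess rainfall: 8.470 − 0.076 = 8.394 in; P > Ia so Q > 0
Q = (444063/52900)²/((444063/52900) + 200/529) = (197191947969/2798410000)/(464063/52900) = 197191947969/24548932700 in ≈ 8.033 in

Q = 197191947969/24548932700 in ≈ 8.033 in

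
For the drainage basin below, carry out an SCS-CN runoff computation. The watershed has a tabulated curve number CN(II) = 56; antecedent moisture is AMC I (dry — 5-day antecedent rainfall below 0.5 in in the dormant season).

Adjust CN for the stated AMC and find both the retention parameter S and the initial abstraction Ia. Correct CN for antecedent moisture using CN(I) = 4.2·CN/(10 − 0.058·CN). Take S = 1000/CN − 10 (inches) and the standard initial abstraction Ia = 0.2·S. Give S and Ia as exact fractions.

S = 2750/147 in ≈ 18.707 in; Ia = 550/147 in ≈ 3.741 in

Dry (AMC I): CN(I) = 4.2·56/(10 − 0.058·56) = (1176/5)/(844/125) = 7350/211 ≈ 34.834
S = 1000/(7350/211) − 10 = 2750/147 in ≈ 18.707 in
Ia = 0.2·(2750/147) = 550/147 in ≈ 3.741 in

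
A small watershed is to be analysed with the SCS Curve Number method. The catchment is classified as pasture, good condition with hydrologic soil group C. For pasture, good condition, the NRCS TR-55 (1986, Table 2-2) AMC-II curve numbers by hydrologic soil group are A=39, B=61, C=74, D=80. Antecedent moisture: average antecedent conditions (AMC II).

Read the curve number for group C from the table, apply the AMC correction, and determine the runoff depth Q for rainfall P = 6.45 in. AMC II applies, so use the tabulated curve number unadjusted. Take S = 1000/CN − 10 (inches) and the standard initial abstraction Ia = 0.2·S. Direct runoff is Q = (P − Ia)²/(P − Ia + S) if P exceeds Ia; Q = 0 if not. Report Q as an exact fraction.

NRCS table: pasture, good condition, soil group C → CN(II) = 74
AMC II — tabulated CN = 74 applies directly.
Retention S: 1000/CN − 10 with CN=74.000 → S = 130/37 ≈ 3.514 in
Ia = 0.2S: 0.2·3.514 = 0.703 in (exactly 26/37)
Excess rainfall: 6.450 − 0.703 = 5.747 in; P > Ia so Q > 0
Q = (4253/740)²/((4253/740) + 130/37) = (18088009/547600)/(6853/740) = 18088009/5071220 in ≈ 3.567 in

Q = 18088009/5071220 in ≈ 3.567 in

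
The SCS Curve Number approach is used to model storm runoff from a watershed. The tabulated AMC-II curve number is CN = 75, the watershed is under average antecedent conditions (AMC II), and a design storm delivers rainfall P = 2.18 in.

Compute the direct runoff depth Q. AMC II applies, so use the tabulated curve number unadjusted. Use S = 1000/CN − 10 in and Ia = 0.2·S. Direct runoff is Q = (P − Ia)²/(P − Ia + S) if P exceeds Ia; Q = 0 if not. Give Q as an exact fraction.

AMC II — tabulated CN = 75 applies directly.
S = 1000/75 − 10 = 10/3 in ≈ 3.333 in
Initial abstraction Ia = S/5 = (10/3)/5 = 2/3 ≈ 0.667 in
P − Ia = 2.180 − 0.667 = 227/150 ≈ 1.513 in (> 0, runoff occurs)
Q = (227/150)²/((227/150) + 10/3) = (51529/22500)/(727/150) = 51529/109050 in ≈ 0.473 in

Q = 51529/109050 in ≈ 0.473 in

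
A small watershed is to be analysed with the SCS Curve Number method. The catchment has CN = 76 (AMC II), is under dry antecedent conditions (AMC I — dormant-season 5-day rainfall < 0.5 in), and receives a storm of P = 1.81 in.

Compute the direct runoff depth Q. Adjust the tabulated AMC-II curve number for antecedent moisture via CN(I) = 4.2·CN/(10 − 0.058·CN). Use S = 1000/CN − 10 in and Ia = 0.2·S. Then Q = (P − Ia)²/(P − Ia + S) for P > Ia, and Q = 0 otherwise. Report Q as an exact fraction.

Q = 16589329/1384170900 in ≈ 0.012 in

Adjust CN=76 to AMC I: 4.2·76/(10 − 0.058·76) → (1596/5) ÷ (699/125) = 13300/233 ≈ 57.082
S = 1000/(13300/233) − 10 = 1000/133 in ≈ 7.519 in
Ia = 0.2S: 0.2·7.519 = 1.504 in (exactly 200/133)
Excess rainfall: 1.810 − 1.504 = 0.306 in; P > Ia so Q > 0
Runoff Q = (P−Ia)²/(P−Ia+S) = (0.306)²/(0.306+7.519) = 16589329/1384170900 ≈ 0.012 in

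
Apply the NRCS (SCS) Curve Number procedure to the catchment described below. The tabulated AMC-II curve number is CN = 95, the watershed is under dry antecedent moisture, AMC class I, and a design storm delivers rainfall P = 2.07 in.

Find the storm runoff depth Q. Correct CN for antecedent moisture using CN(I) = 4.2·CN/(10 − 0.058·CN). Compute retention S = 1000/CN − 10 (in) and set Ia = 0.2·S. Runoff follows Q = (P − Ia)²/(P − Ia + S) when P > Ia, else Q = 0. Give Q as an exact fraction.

Q = 5269743649/4891460700 in ≈ 1.077 in

Adjust CN=95 to AMC I: 4.2·95/(10 − 0.058·95) → 399 ÷ (449/100) = 39900/449 ≈ 88.864
Max retention: S = 1000/(39900/449) − 10 = 500/399 in (≈ 1.253 in)
Ia = 0.2S: 0.2·1.253 = 0.251 in (exactly 100/399)
Excess rainfall: 2.070 − 0.251 = 1.819 in; P > Ia so Q > 0
Runoff Q = (P−Ia)²/(P−Ia+S) = (1.819)²/(1.819+1.253) = 5269743649/4891460700 ≈ 1.077 in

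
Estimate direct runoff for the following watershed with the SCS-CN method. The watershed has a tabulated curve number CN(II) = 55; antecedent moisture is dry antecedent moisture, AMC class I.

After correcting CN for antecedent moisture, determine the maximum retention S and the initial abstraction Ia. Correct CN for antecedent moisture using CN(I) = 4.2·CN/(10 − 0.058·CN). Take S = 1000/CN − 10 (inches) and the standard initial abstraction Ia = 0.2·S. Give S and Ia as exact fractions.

S = 1500/77 in ≈ 19.481 in; Ia = 300/77 in ≈ 3.896 in

Dry (AMC I): CN(I) = 4.2·55/(10 − 0.058·55) = 231/(681/100) = 7700/227 ≈ 33.921
S = 1000/(7700/227) − 10 = 1500/77 in ≈ 19.481 in
Ia = 0.2S: 0.2·19.481 = 3.896 in (exactly 300/77)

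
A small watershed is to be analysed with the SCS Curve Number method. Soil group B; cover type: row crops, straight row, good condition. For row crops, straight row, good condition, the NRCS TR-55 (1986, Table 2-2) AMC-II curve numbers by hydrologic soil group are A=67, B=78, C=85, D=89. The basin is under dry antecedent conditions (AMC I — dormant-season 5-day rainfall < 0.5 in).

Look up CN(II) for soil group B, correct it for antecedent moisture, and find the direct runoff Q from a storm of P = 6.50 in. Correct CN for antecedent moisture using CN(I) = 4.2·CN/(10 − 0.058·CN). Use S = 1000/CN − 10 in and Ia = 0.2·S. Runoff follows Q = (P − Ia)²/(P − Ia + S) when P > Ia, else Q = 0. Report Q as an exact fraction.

Q = 71351809/31854186 in ≈ 2.240 in

NRCS table: row crops, straight row, good condition, soil group B → CN(II) = 78
CN(I) from CN(II)=78: (4.2·78)/(10 − 0.058·78) = 81900/1369 ≈ 59.825
Max retention: S = 1000/(81900/1369) − 10 = 5500/819 in (≈ 6.716 in)
Initial abstraction Ia = S/5 = (5500/819)/5 = 1100/819 ≈ 1.343 in
P − Ia = 6.500 − 1.343 = 8447/1638 ≈ 5.157 in (> 0, runoff occurs)
Q = (8447/1638)²/((8447/1638) + 5500/819) = (71351809/2683044)/(19447/1638) = 71351809/31854186 in ≈ 2.240 in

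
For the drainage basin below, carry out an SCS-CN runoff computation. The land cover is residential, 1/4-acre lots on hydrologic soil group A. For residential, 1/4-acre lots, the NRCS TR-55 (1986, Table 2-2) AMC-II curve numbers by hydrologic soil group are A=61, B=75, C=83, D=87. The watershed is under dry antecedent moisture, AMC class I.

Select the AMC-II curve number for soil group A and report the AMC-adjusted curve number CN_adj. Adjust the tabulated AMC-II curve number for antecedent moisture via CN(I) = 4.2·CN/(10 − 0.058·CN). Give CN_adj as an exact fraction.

NRCS table: residential, 1/4-acre lots, soil group A → CN(II) = 61
Dry (AMC I): CN(I) = 4.2·61/(10 − 0.058·61) = (1281/5)/(3231/500) = 42700/1077 ≈ 39.647

CN_adj = 42700/1077 ≈ 39.647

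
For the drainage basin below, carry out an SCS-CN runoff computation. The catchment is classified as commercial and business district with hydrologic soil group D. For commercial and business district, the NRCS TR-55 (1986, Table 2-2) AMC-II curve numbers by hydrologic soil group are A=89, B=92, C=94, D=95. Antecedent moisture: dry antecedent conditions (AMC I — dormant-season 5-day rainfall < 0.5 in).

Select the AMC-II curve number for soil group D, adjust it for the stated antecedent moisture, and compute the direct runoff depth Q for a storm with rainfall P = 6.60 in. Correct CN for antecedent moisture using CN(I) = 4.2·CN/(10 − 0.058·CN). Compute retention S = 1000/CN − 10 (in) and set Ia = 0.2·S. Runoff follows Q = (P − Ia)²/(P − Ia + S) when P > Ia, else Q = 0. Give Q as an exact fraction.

NRCS table: commercial and business district, soil group D → CN(II) = 95
Adjust CN=95 to AMC I: 4.2·95/(10 − 0.058·95) → 399 ÷ (449/100) = 39900/449 ≈ 88.864
S = 1000/(39900/449) − 10 = 500/399 in ≈ 1.253 in
Ia = 0.2S: 0.2·1.253 = 0.251 in (exactly 100/399)
Excess rainfall: 6.600 − 0.251 = 6.349 in; P > Ia so Q > 0
Q: (12667/1995)² ÷ (15167/1995) = 160452889/30258165 in (≈ 5.303 in)

Q = 160452889/30258165 in ≈ 5.303 in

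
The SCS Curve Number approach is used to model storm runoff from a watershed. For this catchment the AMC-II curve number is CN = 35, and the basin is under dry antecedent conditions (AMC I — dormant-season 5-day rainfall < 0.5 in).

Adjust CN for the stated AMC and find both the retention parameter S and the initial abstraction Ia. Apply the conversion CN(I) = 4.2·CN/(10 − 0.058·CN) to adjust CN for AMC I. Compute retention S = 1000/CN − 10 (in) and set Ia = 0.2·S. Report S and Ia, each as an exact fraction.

S = 6500/147 in ≈ 44.218 in; Ia = 1300/147 in ≈ 8.844 in

CN(I) from CN(II)=35: (4.2·35)/(10 − 0.058·35) = 14700/797 ≈ 18.444
S = 1000/(14700/797) − 10 = 6500/147 in ≈ 44.218 in
Ia = 0.2S: 0.2·44.218 = 8.844 in (exactly 1300/147)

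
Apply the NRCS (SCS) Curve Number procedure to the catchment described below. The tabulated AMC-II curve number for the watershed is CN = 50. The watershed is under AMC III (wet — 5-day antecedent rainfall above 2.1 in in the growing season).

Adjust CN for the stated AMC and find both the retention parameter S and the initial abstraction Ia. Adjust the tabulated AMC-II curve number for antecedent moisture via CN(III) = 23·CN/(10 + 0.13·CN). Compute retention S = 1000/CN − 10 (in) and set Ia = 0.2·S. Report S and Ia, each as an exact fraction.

S = 100/23 in ≈ 4.348 in; Ia = 20/23 in ≈ 0.870 in

Wet (AMC III): CN(III) = 23·50/(10 + 0.13·50) = 1150/(33/2) = 2300/33 ≈ 69.697
S = 1000/(2300/33) − 10 = 100/23 in ≈ 4.348 in
Ia = 0.2S: 0.2·4.348 = 0.870 in (exactly 20/23)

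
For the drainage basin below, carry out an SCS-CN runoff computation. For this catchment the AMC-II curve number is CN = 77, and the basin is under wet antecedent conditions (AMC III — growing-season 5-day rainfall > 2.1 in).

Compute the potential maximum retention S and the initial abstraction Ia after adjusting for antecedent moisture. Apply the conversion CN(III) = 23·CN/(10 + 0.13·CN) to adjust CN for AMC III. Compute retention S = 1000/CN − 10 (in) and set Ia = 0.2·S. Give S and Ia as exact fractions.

Wet (AMC III): CN(III) = 23·77/(10 + 0.13·77) = 1771/(2001/100) = 7700/87 ≈ 88.506
Retention S: 1000/CN − 10 with CN=88.506 → S = 100/77 ≈ 1.299 in
Ia = 0.2·(100/77) = 20/77 in ≈ 0.260 in

S = 100/77 in ≈ 1.299 in; Ia = 20/77 in ≈ 0.260 in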